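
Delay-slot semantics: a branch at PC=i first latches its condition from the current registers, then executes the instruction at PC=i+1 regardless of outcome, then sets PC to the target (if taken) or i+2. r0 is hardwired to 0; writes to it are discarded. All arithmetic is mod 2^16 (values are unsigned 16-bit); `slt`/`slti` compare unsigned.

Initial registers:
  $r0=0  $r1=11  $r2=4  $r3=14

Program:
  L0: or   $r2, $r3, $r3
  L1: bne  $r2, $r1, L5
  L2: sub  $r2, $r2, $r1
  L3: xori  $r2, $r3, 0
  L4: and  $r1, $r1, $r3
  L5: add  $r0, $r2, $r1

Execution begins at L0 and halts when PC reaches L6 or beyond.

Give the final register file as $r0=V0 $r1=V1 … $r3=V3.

$r0=0 $r1=11 $r2=3 $r3=14

#0 or   $r2, $r3, $r3 ; 0/11/14/14
#1 bne  $r2, $r1, L5 ; 0/11/14/14 ; →target
#2 sub  $r2, $r2, $r1 ; 0/11/3/14
#5 add  $r0, $r2, $r1 ; 0/11/3/14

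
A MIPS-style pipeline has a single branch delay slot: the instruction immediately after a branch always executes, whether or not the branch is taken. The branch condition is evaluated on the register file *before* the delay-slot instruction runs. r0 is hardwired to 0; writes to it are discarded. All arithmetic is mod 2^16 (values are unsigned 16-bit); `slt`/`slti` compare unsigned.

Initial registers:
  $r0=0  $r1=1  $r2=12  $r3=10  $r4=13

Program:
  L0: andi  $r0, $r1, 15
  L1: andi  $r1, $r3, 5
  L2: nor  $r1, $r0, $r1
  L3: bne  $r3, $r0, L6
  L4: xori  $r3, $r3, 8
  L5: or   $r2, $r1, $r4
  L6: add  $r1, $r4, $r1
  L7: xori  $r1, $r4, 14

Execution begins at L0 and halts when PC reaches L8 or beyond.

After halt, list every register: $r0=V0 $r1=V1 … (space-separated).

$r0=0 $r1=3 $r2=12 $r3=2 $r4=13

PC=0  andi  $r0, $r1, 15     | $r0=0 $r1=1 $r2=12 $r3=10 $r4=13
PC=1  andi  $r1, $r3, 5      | $r0=0 $r1=0 $r2=12 $r3=10 $r4=13
PC=2  nor  $r1, $r0, $r1     | $r0=0 $r1=65535 $r2=12 $r3=10 $r4=13
PC=3  bne  $r3, $r0, L6      | $r0=0 $r1=65535 $r2=12 $r3=10 $r4=13  [TAKEN]
PC=4  xori  $r3, $r3, 8      | $r0=0 $r1=65535 $r2=12 $r3=2 $r4=13
PC=6  add  $r1, $r4, $r1     | $r0=0 $r1=12 $r2=12 $r3=2 $r4=13
PC=7  xori  $r1, $r4, 14     | $r0=0 $r1=3 $r2=12 $r3=2 $r4=13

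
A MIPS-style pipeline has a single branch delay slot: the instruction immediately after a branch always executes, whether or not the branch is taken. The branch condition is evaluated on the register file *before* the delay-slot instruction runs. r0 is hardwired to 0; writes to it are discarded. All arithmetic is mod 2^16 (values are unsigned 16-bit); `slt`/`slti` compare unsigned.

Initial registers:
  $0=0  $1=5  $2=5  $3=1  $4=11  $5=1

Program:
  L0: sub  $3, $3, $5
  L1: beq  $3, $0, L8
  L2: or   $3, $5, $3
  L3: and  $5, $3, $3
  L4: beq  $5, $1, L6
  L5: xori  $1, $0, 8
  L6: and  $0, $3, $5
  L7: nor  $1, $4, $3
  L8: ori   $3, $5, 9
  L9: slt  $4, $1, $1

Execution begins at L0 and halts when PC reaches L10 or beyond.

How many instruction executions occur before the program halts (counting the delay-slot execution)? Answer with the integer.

5

#0 sub  $3, $3, $5 ; 0/5/5/0/11/1
#1 beq  $3, $0, L8 ; 0/5/5/0/11/1 ; →target
#2 or   $3, $5, $3 ; 0/5/5/1/11/1
#8 ori   $3, $5, 9 ; 0/5/5/9/11/1
#9 slt  $4, $1, $1 ; 0/5/5/9/0/1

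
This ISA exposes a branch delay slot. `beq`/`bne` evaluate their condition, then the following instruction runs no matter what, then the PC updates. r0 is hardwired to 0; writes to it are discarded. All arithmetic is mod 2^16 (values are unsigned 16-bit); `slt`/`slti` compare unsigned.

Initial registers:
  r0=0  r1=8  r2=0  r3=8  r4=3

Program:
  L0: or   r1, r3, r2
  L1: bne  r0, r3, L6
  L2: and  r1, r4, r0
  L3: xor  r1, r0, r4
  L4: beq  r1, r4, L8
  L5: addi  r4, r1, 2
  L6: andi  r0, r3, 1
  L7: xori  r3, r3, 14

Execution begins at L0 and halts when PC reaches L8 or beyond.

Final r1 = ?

0

  step pc=0: or   r1, r3, r2  regs=(0,8,0,8,3)
  step pc=1: bne  r0, r3, L6  cond=T  regs=(0,8,0,8,3)
  step pc=2: and  r1, r4, r0  regs=(0,0,0,8,3)
  step pc=6: andi  r0, r3, 1  regs=(0,0,0,8,3)
  step pc=7: xori  r3, r3, 14  regs=(0,0,0,6,3)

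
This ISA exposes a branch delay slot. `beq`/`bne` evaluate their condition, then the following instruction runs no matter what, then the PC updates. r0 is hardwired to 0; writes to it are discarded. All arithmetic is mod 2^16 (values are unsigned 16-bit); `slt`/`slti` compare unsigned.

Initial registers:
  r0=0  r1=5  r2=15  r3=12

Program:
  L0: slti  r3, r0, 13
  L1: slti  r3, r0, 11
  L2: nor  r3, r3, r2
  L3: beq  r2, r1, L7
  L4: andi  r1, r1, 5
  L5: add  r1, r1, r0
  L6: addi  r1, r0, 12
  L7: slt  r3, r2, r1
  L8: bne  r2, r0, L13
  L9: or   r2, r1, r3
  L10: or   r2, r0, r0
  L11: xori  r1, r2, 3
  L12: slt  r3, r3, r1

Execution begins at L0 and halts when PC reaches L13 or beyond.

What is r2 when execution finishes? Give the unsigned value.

12

PC=0  slti  r3, r0, 13       | r0=0 r1=5 r2=15 r3=1
PC=1  slti  r3, r0, 11       | r0=0 r1=5 r2=15 r3=1
PC=2  nor  r3, r3, r2        | r0=0 r1=5 r2=15 r3=65520
PC=3  beq  r2, r1, L7        | r0=0 r1=5 r2=15 r3=65520  [not taken]
PC=4  andi  r1, r1, 5        | r0=0 r1=5 r2=15 r3=65520
PC=5  add  r1, r1, r0        | r0=0 r1=5 r2=15 r3=65520
PC=6  addi  r1, r0, 12       | r0=0 r1=12 r2=15 r3=65520
PC=7  slt  r3, r2, r1        | r0=0 r1=12 r2=15 r3=0
PC=8  bne  r2, r0, L13       | r0=0 r1=12 r2=15 r3=0  [TAKEN]
PC=9  or   r2, r1, r3        | r0=0 r1=12 r2=12 r3=0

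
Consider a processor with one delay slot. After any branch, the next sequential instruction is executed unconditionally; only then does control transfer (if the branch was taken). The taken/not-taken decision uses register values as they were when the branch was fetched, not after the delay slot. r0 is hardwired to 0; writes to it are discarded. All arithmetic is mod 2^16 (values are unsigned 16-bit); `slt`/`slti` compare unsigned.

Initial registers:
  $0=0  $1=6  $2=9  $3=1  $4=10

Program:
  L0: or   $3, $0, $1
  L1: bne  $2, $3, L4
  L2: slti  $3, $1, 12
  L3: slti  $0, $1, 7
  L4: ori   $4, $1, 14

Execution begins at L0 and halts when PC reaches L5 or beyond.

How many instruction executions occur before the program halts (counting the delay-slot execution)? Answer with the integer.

4

#0 or   $3, $0, $1 ; 0/6/9/6/10
#1 bne  $2, $3, L4 ; 0/6/9/6/10 ; →target
#2 slti  $3, $1, 12 ; 0/6/9/1/10
#4 ori   $4, $1, 14 ; 0/6/9/1/14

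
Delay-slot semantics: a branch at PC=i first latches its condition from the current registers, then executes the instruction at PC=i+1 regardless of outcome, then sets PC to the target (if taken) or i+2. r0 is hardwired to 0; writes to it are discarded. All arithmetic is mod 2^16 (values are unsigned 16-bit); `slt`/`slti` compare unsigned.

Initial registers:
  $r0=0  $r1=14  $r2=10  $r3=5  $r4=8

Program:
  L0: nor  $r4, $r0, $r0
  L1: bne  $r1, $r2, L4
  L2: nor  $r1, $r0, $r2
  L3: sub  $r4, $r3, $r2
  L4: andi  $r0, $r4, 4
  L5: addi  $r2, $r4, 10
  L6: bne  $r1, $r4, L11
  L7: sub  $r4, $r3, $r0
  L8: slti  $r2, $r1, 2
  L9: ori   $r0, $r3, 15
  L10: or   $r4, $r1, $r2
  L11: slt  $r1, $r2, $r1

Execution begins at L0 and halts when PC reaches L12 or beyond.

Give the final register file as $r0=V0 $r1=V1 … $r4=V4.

#0 nor  $r4, $r0, $r0 ; 0/14/10/5/65535
#1 bne  $r1, $r2, L4 ; 0/14/10/5/65535 ; →target
#2 nor  $r1, $r0, $r2 ; 0/65525/10/5/65535
#4 andi  $r0, $r4, 4 ; 0/65525/10/5/65535
#5 addi  $r2, $r4, 10 ; 0/65525/9/5/65535
#6 bne  $r1, $r4, L11 ; 0/65525/9/5/65535 ; →target
#7 sub  $r4, $r3, $r0 ; 0/65525/9/5/5
#11 slt  $r1, $r2, $r1 ; 0/1/9/5/5

$r0=0 $r1=1 $r2=9 $r3=5 $r4=5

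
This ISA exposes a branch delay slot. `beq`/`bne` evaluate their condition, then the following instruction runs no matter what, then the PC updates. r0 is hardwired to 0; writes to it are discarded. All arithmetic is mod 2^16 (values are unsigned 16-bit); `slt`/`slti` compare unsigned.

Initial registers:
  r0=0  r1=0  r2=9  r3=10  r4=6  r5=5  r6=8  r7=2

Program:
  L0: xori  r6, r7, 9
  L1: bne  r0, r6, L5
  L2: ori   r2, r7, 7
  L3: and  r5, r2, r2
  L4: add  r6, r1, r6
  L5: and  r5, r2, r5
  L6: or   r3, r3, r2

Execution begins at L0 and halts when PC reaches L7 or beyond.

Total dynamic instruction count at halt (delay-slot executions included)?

5

PC=0  xori  r6, r7, 9        | r0=0 r1=0 r2=9 r3=10 r4=6 r5=5 r6=11 r7=2
PC=1  bne  r0, r6, L5        | r0=0 r1=0 r2=9 r3=10 r4=6 r5=5 r6=11 r7=2  [TAKEN]
PC=2  ori   r2, r7, 7        | r0=0 r1=0 r2=7 r3=10 r4=6 r5=5 r6=11 r7=2
PC=5  and  r5, r2, r5        | r0=0 r1=0 r2=7 r3=10 r4=6 r5=5 r6=11 r7=2
PC=6  or   r3, r3, r2        | r0=0 r1=0 r2=7 r3=15 r4=6 r5=5 r6=11 r7=2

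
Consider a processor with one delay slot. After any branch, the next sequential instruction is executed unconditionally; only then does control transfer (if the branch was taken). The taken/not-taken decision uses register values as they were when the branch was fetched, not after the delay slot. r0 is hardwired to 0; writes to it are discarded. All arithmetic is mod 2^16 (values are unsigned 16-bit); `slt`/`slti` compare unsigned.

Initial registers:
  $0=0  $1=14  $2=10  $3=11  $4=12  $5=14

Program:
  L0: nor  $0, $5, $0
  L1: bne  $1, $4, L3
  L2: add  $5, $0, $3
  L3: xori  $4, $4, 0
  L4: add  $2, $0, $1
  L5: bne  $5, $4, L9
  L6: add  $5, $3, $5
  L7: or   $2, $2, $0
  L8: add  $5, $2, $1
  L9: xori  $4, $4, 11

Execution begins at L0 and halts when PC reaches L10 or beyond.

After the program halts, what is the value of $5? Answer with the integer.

[0] nor  $0, $5, $0  →  {$0:0, $1:14, $2:10, $3:11, $4:12, $5:14}
[1] bne  $1, $4, L3  →  {$0:0, $1:14, $2:10, $3:11, $4:12, $5:14}  ⟨branch taken⟩
[2] add  $5, $0, $3  →  {$0:0, $1:14, $2:10, $3:11, $4:12, $5:11}
[3] xori  $4, $4, 0  →  {$0:0, $1:14, $2:10, $3:11, $4:12, $5:11}
[4] add  $2, $0, $1  →  {$0:0, $1:14, $2:14, $3:11, $4:12, $5:11}
[5] bne  $5, $4, L9  →  {$0:0, $1:14, $2:14, $3:11, $4:12, $5:11}  ⟨branch taken⟩
[6] add  $5, $3, $5  →  {$0:0, $1:14, $2:14, $3:11, $4:12, $5:22}
[9] xori  $4, $4, 11  →  {$0:0, $1:14, $2:14, $3:11, $4:7, $5:22}

22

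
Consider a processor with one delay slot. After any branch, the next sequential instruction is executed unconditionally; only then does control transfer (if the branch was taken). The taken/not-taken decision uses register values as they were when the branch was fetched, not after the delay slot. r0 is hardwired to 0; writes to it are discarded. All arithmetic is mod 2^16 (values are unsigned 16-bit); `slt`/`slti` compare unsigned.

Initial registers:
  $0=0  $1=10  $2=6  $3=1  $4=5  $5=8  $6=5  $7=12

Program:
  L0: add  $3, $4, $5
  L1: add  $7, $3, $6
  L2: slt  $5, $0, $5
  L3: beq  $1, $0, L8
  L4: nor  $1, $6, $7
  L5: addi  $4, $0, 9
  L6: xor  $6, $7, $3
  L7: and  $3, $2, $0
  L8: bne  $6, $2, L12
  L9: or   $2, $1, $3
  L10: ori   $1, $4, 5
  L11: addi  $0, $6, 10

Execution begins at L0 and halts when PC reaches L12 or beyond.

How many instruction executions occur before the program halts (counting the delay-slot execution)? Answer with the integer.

  step pc=0: add  $3, $4, $5  regs=(0,10,6,13,5,8,5,12)
  step pc=1: add  $7, $3, $6  regs=(0,10,6,13,5,8,5,18)
  step pc=2: slt  $5, $0, $5  regs=(0,10,6,13,5,1,5,18)
  step pc=3: beq  $1, $0, L8  cond=F  regs=(0,10,6,13,5,1,5,18)
  step pc=4: nor  $1, $6, $7  regs=(0,65512,6,13,5,1,5,18)
  step pc=5: addi  $4, $0, 9  regs=(0,65512,6,13,9,1,5,18)
  step pc=6: xor  $6, $7, $3  regs=(0,65512,6,13,9,1,31,18)
  step pc=7: and  $3, $2, $0  regs=(0,65512,6,0,9,1,31,18)
  step pc=8: bne  $6, $2, L12  cond=T  regs=(0,65512,6,0,9,1,31,18)
  step pc=9: or   $2, $1, $3  regs=(0,65512,65512,0,9,1,31,18)

10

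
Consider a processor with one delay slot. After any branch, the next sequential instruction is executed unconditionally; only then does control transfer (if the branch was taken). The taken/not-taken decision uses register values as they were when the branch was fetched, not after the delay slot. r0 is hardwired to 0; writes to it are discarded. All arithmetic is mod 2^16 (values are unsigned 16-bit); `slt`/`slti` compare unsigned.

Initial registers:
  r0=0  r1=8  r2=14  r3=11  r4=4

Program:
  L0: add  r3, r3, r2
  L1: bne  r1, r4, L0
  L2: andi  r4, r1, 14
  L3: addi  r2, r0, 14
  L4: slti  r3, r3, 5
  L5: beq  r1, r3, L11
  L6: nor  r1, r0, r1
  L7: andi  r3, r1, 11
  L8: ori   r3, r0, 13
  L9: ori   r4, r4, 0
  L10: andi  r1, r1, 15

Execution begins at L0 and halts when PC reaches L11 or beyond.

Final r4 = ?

8

[0] add  r3, r3, r2  →  {r0:0, r1:8, r2:14, r3:25, r4:4}
[1] bne  r1, r4, L0  →  {r0:0, r1:8, r2:14, r3:25, r4:4}  ⟨branch taken⟩
[2] andi  r4, r1, 14  →  {r0:0, r1:8, r2:14, r3:25, r4:8}
[0] add  r3, r3, r2  →  {r0:0, r1:8, r2:14, r3:39, r4:8}
[1] bne  r1, r4, L0  →  {r0:0, r1:8, r2:14, r3:39, r4:8}  ⟨branch fallthrough⟩
[2] andi  r4, r1, 14  →  {r0:0, r1:8, r2:14, r3:39, r4:8}
[3] addi  r2, r0, 14  →  {r0:0, r1:8, r2:14, r3:39, r4:8}
[4] slti  r3, r3, 5  →  {r0:0, r1:8, r2:14, r3:0, r4:8}
[5] beq  r1, r3, L11  →  {r0:0, r1:8, r2:14, r3:0, r4:8}  ⟨branch fallthrough⟩
[6] nor  r1, r0, r1  →  {r0:0, r1:65527, r2:14, r3:0, r4:8}
[7] andi  r3, r1, 11  →  {r0:0, r1:65527, r2:14, r3:3, r4:8}
[8] ori   r3, r0, 13  →  {r0:0, r1:65527, r2:14, r3:13, r4:8}
[9] ori   r4, r4, 0  →  {r0:0, r1:65527, r2:14, r3:13, r4:8}
[10] andi  r1, r1, 15  →  {r0:0, r1:7, r2:14, r3:13, r4:8}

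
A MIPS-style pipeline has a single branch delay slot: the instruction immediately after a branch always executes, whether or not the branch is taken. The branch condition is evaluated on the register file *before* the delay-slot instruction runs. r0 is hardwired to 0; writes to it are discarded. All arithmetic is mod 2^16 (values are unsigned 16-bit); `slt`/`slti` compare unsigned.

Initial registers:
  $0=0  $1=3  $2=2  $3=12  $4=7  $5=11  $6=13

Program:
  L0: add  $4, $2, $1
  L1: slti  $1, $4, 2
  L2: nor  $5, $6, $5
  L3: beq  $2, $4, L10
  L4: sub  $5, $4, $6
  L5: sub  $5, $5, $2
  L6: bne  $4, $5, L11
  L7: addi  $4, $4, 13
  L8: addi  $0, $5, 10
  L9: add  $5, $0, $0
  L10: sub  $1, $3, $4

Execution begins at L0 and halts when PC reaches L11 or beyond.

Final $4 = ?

18

PC=0  add  $4, $2, $1        | $0=0 $1=3 $2=2 $3=12 $4=5 $5=11 $6=13
PC=1  slti  $1, $4, 2        | $0=0 $1=0 $2=2 $3=12 $4=5 $5=11 $6=13
PC=2  nor  $5, $6, $5        | $0=0 $1=0 $2=2 $3=12 $4=5 $5=65520 $6=13
PC=3  beq  $2, $4, L10       | $0=0 $1=0 $2=2 $3=12 $4=5 $5=65520 $6=13  [not taken]
PC=4  sub  $5, $4, $6        | $0=0 $1=0 $2=2 $3=12 $4=5 $5=65528 $6=13
PC=5  sub  $5, $5, $2        | $0=0 $1=0 $2=2 $3=12 $4=5 $5=65526 $6=13
PC=6  bne  $4, $5, L11       | $0=0 $1=0 $2=2 $3=12 $4=5 $5=65526 $6=13  [TAKEN]
PC=7  addi  $4, $4, 13       | $0=0 $1=0 $2=2 $3=12 $4=18 $5=65526 $6=13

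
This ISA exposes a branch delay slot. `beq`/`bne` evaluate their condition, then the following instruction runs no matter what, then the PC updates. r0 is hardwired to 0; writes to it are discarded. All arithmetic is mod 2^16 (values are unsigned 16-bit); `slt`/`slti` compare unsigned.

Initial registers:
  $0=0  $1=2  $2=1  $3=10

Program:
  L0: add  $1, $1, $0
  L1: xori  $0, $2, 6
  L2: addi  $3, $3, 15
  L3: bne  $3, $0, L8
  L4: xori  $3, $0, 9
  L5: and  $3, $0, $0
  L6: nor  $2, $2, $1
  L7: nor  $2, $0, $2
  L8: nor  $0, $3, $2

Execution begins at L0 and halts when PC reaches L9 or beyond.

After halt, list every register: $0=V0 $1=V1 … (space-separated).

#0 add  $1, $1, $0 ; 0/2/1/10
#1 xori  $0, $2, 6 ; 0/2/1/10
#2 addi  $3, $3, 15 ; 0/2/1/25
#3 bne  $3, $0, L8 ; 0/2/1/25 ; →target
#4 xori  $3, $0, 9 ; 0/2/1/9
#8 nor  $0, $3, $2 ; 0/2/1/9

$0=0 $1=2 $2=1 $3=9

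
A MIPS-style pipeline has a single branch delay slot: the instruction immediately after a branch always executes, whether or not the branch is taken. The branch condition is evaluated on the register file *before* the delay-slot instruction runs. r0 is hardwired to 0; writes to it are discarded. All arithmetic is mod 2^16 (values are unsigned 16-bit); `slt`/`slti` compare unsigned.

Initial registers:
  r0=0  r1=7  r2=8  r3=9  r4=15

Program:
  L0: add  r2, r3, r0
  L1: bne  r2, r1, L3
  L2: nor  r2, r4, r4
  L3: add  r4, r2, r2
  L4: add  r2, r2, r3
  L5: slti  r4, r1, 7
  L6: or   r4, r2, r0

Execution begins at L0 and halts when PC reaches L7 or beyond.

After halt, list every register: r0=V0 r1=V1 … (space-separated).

  step pc=0: add  r2, r3, r0  regs=(0,7,9,9,15)
  step pc=1: bne  r2, r1, L3  cond=T  regs=(0,7,9,9,15)
  step pc=2: nor  r2, r4, r4  regs=(0,7,65520,9,15)
  step pc=3: add  r4, r2, r2  regs=(0,7,65520,9,65504)
  step pc=4: add  r2, r2, r3  regs=(0,7,65529,9,65504)
  step pc=5: slti  r4, r1, 7  regs=(0,7,65529,9,0)
  step pc=6: or   r4, r2, r0  regs=(0,7,65529,9,65529)

r0=0 r1=7 r2=65529 r3=9 r4=65529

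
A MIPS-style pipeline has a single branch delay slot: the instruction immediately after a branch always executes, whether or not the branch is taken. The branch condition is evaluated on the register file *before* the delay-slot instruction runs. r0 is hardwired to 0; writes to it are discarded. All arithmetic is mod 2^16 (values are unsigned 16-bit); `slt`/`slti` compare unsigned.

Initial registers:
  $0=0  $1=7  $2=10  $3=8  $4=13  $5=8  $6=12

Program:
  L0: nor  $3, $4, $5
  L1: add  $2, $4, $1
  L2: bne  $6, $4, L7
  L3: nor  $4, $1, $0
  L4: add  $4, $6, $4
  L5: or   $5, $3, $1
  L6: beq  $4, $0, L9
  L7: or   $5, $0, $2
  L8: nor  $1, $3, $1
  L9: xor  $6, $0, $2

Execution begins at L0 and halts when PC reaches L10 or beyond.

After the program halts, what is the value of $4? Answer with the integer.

65528

[0] nor  $3, $4, $5  →  {$0:0, $1:7, $2:10, $3:65522, $4:13, $5:8, $6:12}
[1] add  $2, $4, $1  →  {$0:0, $1:7, $2:20, $3:65522, $4:13, $5:8, $6:12}
[2] bne  $6, $4, L7  →  {$0:0, $1:7, $2:20, $3:65522, $4:13, $5:8, $6:12}  ⟨branch taken⟩
[3] nor  $4, $1, $0  →  {$0:0, $1:7, $2:20, $3:65522, $4:65528, $5:8, $6:12}
[7] or   $5, $0, $2  →  {$0:0, $1:7, $2:20, $3:65522, $4:65528, $5:20, $6:12}
[8] nor  $1, $3, $1  →  {$0:0, $1:8, $2:20, $3:65522, $4:65528, $5:20, $6:12}
[9] xor  $6, $0, $2  →  {$0:0, $1:8, $2:20, $3:65522, $4:65528, $5:20, $6:20}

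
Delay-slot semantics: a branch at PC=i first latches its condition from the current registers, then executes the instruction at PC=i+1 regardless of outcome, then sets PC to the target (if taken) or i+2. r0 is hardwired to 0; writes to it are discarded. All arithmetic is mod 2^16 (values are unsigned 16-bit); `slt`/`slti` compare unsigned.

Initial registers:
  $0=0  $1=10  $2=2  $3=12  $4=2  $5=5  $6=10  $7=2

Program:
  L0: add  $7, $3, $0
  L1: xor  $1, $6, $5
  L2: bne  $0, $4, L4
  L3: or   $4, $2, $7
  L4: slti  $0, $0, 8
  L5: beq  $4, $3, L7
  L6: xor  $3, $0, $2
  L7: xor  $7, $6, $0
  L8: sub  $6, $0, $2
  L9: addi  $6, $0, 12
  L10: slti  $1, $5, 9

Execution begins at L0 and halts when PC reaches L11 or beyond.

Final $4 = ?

  step pc=0: add  $7, $3, $0  regs=(0,10,2,12,2,5,10,12)
  step pc=1: xor  $1, $6, $5  regs=(0,15,2,12,2,5,10,12)
  step pc=2: bne  $0, $4, L4  cond=T  regs=(0,15,2,12,2,5,10,12)
  step pc=3: or   $4, $2, $7  regs=(0,15,2,12,14,5,10,12)
  step pc=4: slti  $0, $0, 8  regs=(0,15,2,12,14,5,10,12)
  step pc=5: beq  $4, $3, L7  cond=F  regs=(0,15,2,12,14,5,10,12)
  step pc=6: xor  $3, $0, $2  regs=(0,15,2,2,14,5,10,12)
  step pc=7: xor  $7, $6, $0  regs=(0,15,2,2,14,5,10,10)
  step pc=8: sub  $6, $0, $2  regs=(0,15,2,2,14,5,65534,10)
  step pc=9: addi  $6, $0, 12  regs=(0,15,2,2,14,5,12,10)
  step pc=10: slti  $1, $5, 9  regs=(0,1,2,2,14,5,12,10)

14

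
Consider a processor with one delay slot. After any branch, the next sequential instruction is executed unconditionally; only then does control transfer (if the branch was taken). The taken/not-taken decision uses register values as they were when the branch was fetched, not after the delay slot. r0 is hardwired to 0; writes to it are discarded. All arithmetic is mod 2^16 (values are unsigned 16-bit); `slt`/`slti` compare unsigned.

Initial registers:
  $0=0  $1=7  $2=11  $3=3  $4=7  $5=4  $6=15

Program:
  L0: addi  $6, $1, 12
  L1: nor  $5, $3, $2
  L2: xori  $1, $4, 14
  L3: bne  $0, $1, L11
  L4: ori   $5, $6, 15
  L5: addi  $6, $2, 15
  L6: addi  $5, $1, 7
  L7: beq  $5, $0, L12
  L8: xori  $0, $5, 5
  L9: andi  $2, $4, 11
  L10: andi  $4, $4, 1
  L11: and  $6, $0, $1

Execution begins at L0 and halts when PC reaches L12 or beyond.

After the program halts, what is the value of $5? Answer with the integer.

[0] addi  $6, $1, 12  →  {$0:0, $1:7, $2:11, $3:3, $4:7, $5:4, $6:19}
[1] nor  $5, $3, $2  →  {$0:0, $1:7, $2:11, $3:3, $4:7, $5:65524, $6:19}
[2] xori  $1, $4, 14  →  {$0:0, $1:9, $2:11, $3:3, $4:7, $5:65524, $6:19}
[3] bne  $0, $1, L11  →  {$0:0, $1:9, $2:11, $3:3, $4:7, $5:65524, $6:19}  ⟨branch taken⟩
[4] ori   $5, $6, 15  →  {$0:0, $1:9, $2:11, $3:3, $4:7, $5:31, $6:19}
[11] and  $6, $0, $1  →  {$0:0, $1:9, $2:11, $3:3, $4:7, $5:31, $6:0}

31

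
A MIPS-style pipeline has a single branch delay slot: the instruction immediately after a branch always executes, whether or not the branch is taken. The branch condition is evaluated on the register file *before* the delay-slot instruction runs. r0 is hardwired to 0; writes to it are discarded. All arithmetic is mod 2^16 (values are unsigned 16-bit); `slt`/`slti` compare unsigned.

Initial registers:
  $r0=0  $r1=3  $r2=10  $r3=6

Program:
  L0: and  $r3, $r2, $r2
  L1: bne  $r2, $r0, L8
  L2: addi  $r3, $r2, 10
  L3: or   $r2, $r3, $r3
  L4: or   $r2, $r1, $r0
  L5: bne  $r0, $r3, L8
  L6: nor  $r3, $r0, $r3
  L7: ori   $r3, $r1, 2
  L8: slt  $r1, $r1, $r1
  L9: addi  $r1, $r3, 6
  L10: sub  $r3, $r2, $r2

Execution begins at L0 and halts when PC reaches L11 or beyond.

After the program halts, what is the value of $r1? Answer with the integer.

[0] and  $r3, $r2, $r2  →  {$r0:0, $r1:3, $r2:10, $r3:10}
[1] bne  $r2, $r0, L8  →  {$r0:0, $r1:3, $r2:10, $r3:10}  ⟨branch taken⟩
[2] addi  $r3, $r2, 10  →  {$r0:0, $r1:3, $r2:10, $r3:20}
[8] slt  $r1, $r1, $r1  →  {$r0:0, $r1:0, $r2:10, $r3:20}
[9] addi  $r1, $r3, 6  →  {$r0:0, $r1:26, $r2:10, $r3:20}
[10] sub  $r3, $r2, $r2  →  {$r0:0, $r1:26, $r2:10, $r3:0}

26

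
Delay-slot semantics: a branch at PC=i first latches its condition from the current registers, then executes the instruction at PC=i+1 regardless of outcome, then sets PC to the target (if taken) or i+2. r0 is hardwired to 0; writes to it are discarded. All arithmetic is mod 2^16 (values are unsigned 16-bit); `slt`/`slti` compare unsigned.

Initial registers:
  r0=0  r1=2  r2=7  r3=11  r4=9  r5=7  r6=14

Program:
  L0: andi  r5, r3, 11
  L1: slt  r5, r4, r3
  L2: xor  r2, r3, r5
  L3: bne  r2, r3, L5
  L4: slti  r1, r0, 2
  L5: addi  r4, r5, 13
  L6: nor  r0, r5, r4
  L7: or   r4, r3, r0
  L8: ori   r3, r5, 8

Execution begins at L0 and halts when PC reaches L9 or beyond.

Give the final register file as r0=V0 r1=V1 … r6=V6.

PC=0  andi  r5, r3, 11       | r0=0 r1=2 r2=7 r3=11 r4=9 r5=11 r6=14
PC=1  slt  r5, r4, r3        | r0=0 r1=2 r2=7 r3=11 r4=9 r5=1 r6=14
PC=2  xor  r2, r3, r5        | r0=0 r1=2 r2=10 r3=11 r4=9 r5=1 r6=14
PC=3  bne  r2, r3, L5        | r0=0 r1=2 r2=10 r3=11 r4=9 r5=1 r6=14  [TAKEN]
PC=4  slti  r1, r0, 2        | r0=0 r1=1 r2=10 r3=11 r4=9 r5=1 r6=14
PC=5  addi  r4, r5, 13       | r0=0 r1=1 r2=10 r3=11 r4=14 r5=1 r6=14
PC=6  nor  r0, r5, r4        | r0=0 r1=1 r2=10 r3=11 r4=14 r5=1 r6=14
PC=7  or   r4, r3, r0        | r0=0 r1=1 r2=10 r3=11 r4=11 r5=1 r6=14
PC=8  ori   r3, r5, 8        | r0=0 r1=1 r2=10 r3=9 r4=11 r5=1 r6=14

r0=0 r1=1 r2=10 r3=9 r4=11 r5=1 r6=14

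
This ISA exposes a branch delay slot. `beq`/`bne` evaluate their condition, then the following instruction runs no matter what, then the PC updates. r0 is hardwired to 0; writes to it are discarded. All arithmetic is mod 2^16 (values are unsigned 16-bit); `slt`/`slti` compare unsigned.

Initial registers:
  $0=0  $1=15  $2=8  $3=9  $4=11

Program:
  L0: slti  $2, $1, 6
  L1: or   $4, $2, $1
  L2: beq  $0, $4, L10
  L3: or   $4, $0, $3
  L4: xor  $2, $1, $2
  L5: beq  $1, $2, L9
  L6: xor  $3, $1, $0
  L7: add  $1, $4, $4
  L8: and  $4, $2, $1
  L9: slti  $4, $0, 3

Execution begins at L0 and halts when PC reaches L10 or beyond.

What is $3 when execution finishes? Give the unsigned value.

15

PC=0  slti  $2, $1, 6        | $0=0 $1=15 $2=0 $3=9 $4=11
PC=1  or   $4, $2, $1        | $0=0 $1=15 $2=0 $3=9 $4=15
PC=2  beq  $0, $4, L10       | $0=0 $1=15 $2=0 $3=9 $4=15  [not taken]
PC=3  or   $4, $0, $3        | $0=0 $1=15 $2=0 $3=9 $4=9
PC=4  xor  $2, $1, $2        | $0=0 $1=15 $2=15 $3=9 $4=9
PC=5  beq  $1, $2, L9        | $0=0 $1=15 $2=15 $3=9 $4=9  [TAKEN]
PC=6  xor  $3, $1, $0        | $0=0 $1=15 $2=15 $3=15 $4=9
PC=9  slti  $4, $0, 3        | $0=0 $1=15 $2=15 $3=15 $4=1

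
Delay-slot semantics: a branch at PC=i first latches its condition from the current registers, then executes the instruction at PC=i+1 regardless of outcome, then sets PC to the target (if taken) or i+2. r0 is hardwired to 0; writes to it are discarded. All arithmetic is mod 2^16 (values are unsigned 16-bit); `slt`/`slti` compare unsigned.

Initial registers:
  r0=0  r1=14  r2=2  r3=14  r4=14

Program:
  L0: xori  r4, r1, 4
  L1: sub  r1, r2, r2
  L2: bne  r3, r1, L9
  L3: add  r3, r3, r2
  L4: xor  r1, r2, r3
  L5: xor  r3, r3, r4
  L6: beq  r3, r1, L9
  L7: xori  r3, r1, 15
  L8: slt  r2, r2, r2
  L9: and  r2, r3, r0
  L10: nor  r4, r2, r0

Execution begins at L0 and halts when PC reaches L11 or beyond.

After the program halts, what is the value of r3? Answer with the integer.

16

#0 xori  r4, r1, 4 ; 0/14/2/14/10
#1 sub  r1, r2, r2 ; 0/0/2/14/10
#2 bne  r3, r1, L9 ; 0/0/2/14/10 ; →target
#3 add  r3, r3, r2 ; 0/0/2/16/10
#9 and  r2, r3, r0 ; 0/0/0/16/10
#10 nor  r4, r2, r0 ; 0/0/0/16/65535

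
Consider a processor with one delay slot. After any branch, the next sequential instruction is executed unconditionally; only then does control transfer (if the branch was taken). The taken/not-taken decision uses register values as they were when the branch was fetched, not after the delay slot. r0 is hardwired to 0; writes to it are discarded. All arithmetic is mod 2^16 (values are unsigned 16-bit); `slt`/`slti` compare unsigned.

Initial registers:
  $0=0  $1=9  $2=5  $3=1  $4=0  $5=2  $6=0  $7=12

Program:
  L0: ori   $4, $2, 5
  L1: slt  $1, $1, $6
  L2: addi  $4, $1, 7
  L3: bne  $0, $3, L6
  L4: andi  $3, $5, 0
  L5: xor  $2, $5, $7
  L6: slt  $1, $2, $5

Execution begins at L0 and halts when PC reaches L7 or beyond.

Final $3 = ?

PC=0  ori   $4, $2, 5        | $0=0 $1=9 $2=5 $3=1 $4=5 $5=2 $6=0 $7=12
PC=1  slt  $1, $1, $6        | $0=0 $1=0 $2=5 $3=1 $4=5 $5=2 $6=0 $7=12
PC=2  addi  $4, $1, 7        | $0=0 $1=0 $2=5 $3=1 $4=7 $5=2 $6=0 $7=12
PC=3  bne  $0, $3, L6        | $0=0 $1=0 $2=5 $3=1 $4=7 $5=2 $6=0 $7=12  [TAKEN]
PC=4  andi  $3, $5, 0        | $0=0 $1=0 $2=5 $3=0 $4=7 $5=2 $6=0 $7=12
PC=6  slt  $1, $2, $5        | $0=0 $1=0 $2=5 $3=0 $4=7 $5=2 $6=0 $7=12

0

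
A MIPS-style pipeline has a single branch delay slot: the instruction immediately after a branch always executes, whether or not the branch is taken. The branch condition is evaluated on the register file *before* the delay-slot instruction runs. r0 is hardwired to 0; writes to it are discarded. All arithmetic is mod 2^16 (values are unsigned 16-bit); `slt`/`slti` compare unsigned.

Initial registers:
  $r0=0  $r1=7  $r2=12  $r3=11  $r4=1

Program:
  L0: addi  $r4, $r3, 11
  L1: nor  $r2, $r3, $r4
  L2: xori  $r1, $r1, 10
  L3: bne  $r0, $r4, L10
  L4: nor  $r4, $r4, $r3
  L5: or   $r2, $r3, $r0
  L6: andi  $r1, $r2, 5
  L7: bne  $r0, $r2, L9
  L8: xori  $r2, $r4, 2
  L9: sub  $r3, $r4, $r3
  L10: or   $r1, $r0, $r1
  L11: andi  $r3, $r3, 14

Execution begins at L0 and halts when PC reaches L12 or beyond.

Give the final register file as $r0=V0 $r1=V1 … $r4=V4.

$r0=0 $r1=13 $r2=65504 $r3=10 $r4=65504

  step pc=0: addi  $r4, $r3, 11  regs=(0,7,12,11,22)
  step pc=1: nor  $r2, $r3, $r4  regs=(0,7,65504,11,22)
  step pc=2: xori  $r1, $r1, 10  regs=(0,13,65504,11,22)
  step pc=3: bne  $r0, $r4, L10  cond=T  regs=(0,13,65504,11,22)
  step pc=4: nor  $r4, $r4, $r3  regs=(0,13,65504,11,65504)
  step pc=10: or   $r1, $r0, $r1  regs=(0,13,65504,11,65504)
  step pc=11: andi  $r3, $r3, 14  regs=(0,13,65504,10,65504)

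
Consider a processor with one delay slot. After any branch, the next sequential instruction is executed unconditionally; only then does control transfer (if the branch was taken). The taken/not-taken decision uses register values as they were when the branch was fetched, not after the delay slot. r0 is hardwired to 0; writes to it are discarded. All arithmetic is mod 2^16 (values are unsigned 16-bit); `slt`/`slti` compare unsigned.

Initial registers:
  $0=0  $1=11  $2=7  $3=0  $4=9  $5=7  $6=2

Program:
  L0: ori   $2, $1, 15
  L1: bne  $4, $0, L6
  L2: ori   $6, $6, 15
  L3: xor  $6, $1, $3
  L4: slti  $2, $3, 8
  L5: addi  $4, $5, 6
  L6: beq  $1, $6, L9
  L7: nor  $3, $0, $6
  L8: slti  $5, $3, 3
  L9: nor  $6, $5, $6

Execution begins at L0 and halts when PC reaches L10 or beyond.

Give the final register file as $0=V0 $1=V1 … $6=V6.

$0=0 $1=11 $2=15 $3=65520 $4=9 $5=0 $6=65520

[0] ori   $2, $1, 15  →  {$0:0, $1:11, $2:15, $3:0, $4:9, $5:7, $6:2}
[1] bne  $4, $0, L6  →  {$0:0, $1:11, $2:15, $3:0, $4:9, $5:7, $6:2}  ⟨branch taken⟩
[2] ori   $6, $6, 15  →  {$0:0, $1:11, $2:15, $3:0, $4:9, $5:7, $6:15}
[6] beq  $1, $6, L9  →  {$0:0, $1:11, $2:15, $3:0, $4:9, $5:7, $6:15}  ⟨branch fallthrough⟩
[7] nor  $3, $0, $6  →  {$0:0, $1:11, $2:15, $3:65520, $4:9, $5:7, $6:15}
[8] slti  $5, $3, 3  →  {$0:0, $1:11, $2:15, $3:65520, $4:9, $5:0, $6:15}
[9] nor  $6, $5, $6  →  {$0:0, $1:11, $2:15, $3:65520, $4:9, $5:0, $6:65520}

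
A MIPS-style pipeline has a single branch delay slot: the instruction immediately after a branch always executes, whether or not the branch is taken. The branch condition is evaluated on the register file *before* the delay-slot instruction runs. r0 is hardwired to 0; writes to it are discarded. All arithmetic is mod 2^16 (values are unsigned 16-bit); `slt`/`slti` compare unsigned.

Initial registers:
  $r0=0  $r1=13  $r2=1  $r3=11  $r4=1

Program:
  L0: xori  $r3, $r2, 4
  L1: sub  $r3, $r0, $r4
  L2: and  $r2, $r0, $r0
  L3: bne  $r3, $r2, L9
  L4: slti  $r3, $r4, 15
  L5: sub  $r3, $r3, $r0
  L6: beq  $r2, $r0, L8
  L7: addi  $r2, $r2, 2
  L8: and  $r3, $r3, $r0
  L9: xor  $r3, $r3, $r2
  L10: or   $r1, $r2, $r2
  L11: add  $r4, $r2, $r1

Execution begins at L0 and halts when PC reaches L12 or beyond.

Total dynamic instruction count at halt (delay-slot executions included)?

8

[0] xori  $r3, $r2, 4  →  {$r0:0, $r1:13, $r2:1, $r3:5, $r4:1}
[1] sub  $r3, $r0, $r4  →  {$r0:0, $r1:13, $r2:1, $r3:65535, $r4:1}
[2] and  $r2, $r0, $r0  →  {$r0:0, $r1:13, $r2:0, $r3:65535, $r4:1}
[3] bne  $r3, $r2, L9  →  {$r0:0, $r1:13, $r2:0, $r3:65535, $r4:1}  ⟨branch taken⟩
[4] slti  $r3, $r4, 15  →  {$r0:0, $r1:13, $r2:0, $r3:1, $r4:1}
[9] xor  $r3, $r3, $r2  →  {$r0:0, $r1:13, $r2:0, $r3:1, $r4:1}
[10] or   $r1, $r2, $r2  →  {$r0:0, $r1:0, $r2:0, $r3:1, $r4:1}
[11] add  $r4, $r2, $r1  →  {$r0:0, $r1:0, $r2:0, $r3:1, $r4:0}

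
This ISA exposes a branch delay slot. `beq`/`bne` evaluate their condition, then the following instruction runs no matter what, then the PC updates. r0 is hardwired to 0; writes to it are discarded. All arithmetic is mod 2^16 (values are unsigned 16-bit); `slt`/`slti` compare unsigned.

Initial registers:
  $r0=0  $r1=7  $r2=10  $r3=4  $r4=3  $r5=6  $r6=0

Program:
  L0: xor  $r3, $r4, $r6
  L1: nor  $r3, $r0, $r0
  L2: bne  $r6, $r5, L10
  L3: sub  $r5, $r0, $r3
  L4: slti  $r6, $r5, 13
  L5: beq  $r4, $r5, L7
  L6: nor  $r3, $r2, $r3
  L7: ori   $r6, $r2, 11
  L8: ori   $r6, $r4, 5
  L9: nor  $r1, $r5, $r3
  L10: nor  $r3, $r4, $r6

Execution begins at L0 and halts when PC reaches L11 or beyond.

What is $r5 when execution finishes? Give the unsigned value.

PC=0  xor  $r3, $r4, $r6     | $r0=0 $r1=7 $r2=10 $r3=3 $r4=3 $r5=6 $r6=0
PC=1  nor  $r3, $r0, $r0     | $r0=0 $r1=7 $r2=10 $r3=65535 $r4=3 $r5=6 $r6=0
PC=2  bne  $r6, $r5, L10     | $r0=0 $r1=7 $r2=10 $r3=65535 $r4=3 $r5=6 $r6=0  [TAKEN]
PC=3  sub  $r5, $r0, $r3     | $r0=0 $r1=7 $r2=10 $r3=65535 $r4=3 $r5=1 $r6=0
PC=10 nor  $r3, $r4, $r6     | $r0=0 $r1=7 $r2=10 $r3=65532 $r4=3 $r5=1 $r6=0

1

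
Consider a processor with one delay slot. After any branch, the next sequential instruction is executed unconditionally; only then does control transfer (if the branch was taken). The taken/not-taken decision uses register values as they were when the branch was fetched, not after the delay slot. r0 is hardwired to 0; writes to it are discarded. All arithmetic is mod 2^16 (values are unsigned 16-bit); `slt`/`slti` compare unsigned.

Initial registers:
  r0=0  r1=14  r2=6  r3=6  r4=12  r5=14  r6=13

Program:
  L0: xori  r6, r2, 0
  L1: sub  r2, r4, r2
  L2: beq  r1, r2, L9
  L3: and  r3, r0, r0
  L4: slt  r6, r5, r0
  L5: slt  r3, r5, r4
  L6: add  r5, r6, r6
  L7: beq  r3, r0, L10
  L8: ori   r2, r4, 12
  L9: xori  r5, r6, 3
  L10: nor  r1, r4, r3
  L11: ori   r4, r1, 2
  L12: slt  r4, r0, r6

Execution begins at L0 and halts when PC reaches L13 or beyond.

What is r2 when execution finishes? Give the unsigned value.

#0 xori  r6, r2, 0 ; 0/14/6/6/12/14/6
#1 sub  r2, r4, r2 ; 0/14/6/6/12/14/6
#2 beq  r1, r2, L9 ; 0/14/6/6/12/14/6 ; →fallthru
#3 and  r3, r0, r0 ; 0/14/6/0/12/14/6
#4 slt  r6, r5, r0 ; 0/14/6/0/12/14/0
#5 slt  r3, r5, r4 ; 0/14/6/0/12/14/0
#6 add  r5, r6, r6 ; 0/14/6/0/12/0/0
#7 beq  r3, r0, L10 ; 0/14/6/0/12/0/0 ; →target
#8 ori   r2, r4, 12 ; 0/14/12/0/12/0/0
#10 nor  r1, r4, r3 ; 0/65523/12/0/12/0/0
#11 ori   r4, r1, 2 ; 0/65523/12/0/65523/0/0
#12 slt  r4, r0, r6 ; 0/65523/12/0/0/0/0

12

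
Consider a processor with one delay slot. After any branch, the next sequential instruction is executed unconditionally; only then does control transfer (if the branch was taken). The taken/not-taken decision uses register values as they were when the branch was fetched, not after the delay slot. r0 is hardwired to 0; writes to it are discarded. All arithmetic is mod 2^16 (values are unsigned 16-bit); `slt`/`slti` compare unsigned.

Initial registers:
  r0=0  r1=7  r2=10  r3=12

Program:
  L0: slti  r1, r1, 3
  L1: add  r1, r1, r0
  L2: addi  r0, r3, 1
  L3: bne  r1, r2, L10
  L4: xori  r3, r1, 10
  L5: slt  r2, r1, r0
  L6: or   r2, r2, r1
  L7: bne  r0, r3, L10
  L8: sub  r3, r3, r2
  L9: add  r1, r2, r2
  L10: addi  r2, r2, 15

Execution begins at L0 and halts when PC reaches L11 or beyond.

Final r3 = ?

PC=0  slti  r1, r1, 3        | r0=0 r1=0 r2=10 r3=12
PC=1  add  r1, r1, r0        | r0=0 r1=0 r2=10 r3=12
PC=2  addi  r0, r3, 1        | r0=0 r1=0 r2=10 r3=12
PC=3  bne  r1, r2, L10       | r0=0 r1=0 r2=10 r3=12  [TAKEN]
PC=4  xori  r3, r1, 10       | r0=0 r1=0 r2=10 r3=10
PC=10 addi  r2, r2, 15       | r0=0 r1=0 r2=25 r3=10

10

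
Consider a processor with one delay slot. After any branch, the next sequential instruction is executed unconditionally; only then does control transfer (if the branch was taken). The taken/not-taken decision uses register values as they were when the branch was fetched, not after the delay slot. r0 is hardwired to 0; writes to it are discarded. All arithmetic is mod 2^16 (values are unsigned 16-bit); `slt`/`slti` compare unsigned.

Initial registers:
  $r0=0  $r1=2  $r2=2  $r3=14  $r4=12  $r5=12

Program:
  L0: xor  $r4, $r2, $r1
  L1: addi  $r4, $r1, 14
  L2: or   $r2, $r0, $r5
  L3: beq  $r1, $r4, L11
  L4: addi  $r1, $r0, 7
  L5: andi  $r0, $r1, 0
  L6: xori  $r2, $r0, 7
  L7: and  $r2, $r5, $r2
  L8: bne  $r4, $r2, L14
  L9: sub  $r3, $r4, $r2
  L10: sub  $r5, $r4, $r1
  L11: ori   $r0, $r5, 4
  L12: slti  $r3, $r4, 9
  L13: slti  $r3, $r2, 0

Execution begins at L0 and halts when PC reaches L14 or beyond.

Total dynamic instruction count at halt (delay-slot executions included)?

10

PC=0  xor  $r4, $r2, $r1     | $r0=0 $r1=2 $r2=2 $r3=14 $r4=0 $r5=12
PC=1  addi  $r4, $r1, 14     | $r0=0 $r1=2 $r2=2 $r3=14 $r4=16 $r5=12
PC=2  or   $r2, $r0, $r5     | $r0=0 $r1=2 $r2=12 $r3=14 $r4=16 $r5=12
PC=3  beq  $r1, $r4, L11     | $r0=0 $r1=2 $r2=12 $r3=14 $r4=16 $r5=12  [not taken]
PC=4  addi  $r1, $r0, 7      | $r0=0 $r1=7 $r2=12 $r3=14 $r4=16 $r5=12
PC=5  andi  $r0, $r1, 0      | $r0=0 $r1=7 $r2=12 $r3=14 $r4=16 $r5=12
PC=6  xori  $r2, $r0, 7      | $r0=0 $r1=7 $r2=7 $r3=14 $r4=16 $r5=12
PC=7  and  $r2, $r5, $r2     | $r0=0 $r1=7 $r2=4 $r3=14 $r4=16 $r5=12
PC=8  bne  $r4, $r2, L14     | $r0=0 $r1=7 $r2=4 $r3=14 $r4=16 $r5=12  [TAKEN]
PC=9  sub  $r3, $r4, $r2     | $r0=0 $r1=7 $r2=4 $r3=12 $r4=16 $r5=12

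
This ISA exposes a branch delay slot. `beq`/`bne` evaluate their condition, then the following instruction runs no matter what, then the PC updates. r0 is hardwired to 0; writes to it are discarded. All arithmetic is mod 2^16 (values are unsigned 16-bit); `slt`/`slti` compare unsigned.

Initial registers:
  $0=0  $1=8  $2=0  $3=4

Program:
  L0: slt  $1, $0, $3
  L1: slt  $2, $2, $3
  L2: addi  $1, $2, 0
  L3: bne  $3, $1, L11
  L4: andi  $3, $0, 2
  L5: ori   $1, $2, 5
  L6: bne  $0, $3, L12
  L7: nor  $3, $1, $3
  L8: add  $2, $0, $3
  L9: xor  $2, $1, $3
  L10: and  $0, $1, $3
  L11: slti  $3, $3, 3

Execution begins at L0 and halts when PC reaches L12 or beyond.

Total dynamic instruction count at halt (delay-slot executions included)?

  step pc=0: slt  $1, $0, $3  regs=(0,1,0,4)
  step pc=1: slt  $2, $2, $3  regs=(0,1,1,4)
  step pc=2: addi  $1, $2, 0  regs=(0,1,1,4)
  step pc=3: bne  $3, $1, L11  cond=T  regs=(0,1,1,4)
  step pc=4: andi  $3, $0, 2  regs=(0,1,1,0)
  step pc=11: slti  $3, $3, 3  regs=(0,1,1,1)

6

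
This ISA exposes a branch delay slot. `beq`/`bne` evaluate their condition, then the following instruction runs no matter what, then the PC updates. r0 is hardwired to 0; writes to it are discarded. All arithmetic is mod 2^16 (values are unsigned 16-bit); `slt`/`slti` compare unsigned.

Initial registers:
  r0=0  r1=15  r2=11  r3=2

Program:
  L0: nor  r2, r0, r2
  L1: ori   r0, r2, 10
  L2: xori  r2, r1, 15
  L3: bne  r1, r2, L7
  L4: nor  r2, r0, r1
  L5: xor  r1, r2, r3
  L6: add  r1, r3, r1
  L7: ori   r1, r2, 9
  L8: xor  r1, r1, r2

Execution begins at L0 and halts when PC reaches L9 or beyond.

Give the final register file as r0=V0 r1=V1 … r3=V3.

r0=0 r1=9 r2=65520 r3=2

PC=0  nor  r2, r0, r2        | r0=0 r1=15 r2=65524 r3=2
PC=1  ori   r0, r2, 10       | r0=0 r1=15 r2=65524 r3=2
PC=2  xori  r2, r1, 15       | r0=0 r1=15 r2=0 r3=2
PC=3  bne  r1, r2, L7        | r0=0 r1=15 r2=0 r3=2  [TAKEN]
PC=4  nor  r2, r0, r1        | r0=0 r1=15 r2=65520 r3=2
PC=7  ori   r1, r2, 9        | r0=0 r1=65529 r2=65520 r3=2
PC=8  xor  r1, r1, r2        | r0=0 r1=9 r2=65520 r3=2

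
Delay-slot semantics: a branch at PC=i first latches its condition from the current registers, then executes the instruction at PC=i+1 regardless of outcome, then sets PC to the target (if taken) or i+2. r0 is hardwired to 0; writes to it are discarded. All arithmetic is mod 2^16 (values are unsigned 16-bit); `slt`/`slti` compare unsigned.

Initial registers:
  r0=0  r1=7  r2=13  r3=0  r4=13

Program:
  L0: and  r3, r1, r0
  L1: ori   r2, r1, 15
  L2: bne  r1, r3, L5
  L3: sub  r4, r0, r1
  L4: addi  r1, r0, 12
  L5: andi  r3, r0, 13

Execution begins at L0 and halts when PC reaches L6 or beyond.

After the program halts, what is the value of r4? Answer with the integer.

65529

  step pc=0: and  r3, r1, r0  regs=(0,7,13,0,13)
  step pc=1: ori   r2, r1, 15  regs=(0,7,15,0,13)
  step pc=2: bne  r1, r3, L5  cond=T  regs=(0,7,15,0,13)
  step pc=3: sub  r4, r0, r1  regs=(0,7,15,0,65529)
  step pc=5: andi  r3, r0, 13  regs=(0,7,15,0,65529)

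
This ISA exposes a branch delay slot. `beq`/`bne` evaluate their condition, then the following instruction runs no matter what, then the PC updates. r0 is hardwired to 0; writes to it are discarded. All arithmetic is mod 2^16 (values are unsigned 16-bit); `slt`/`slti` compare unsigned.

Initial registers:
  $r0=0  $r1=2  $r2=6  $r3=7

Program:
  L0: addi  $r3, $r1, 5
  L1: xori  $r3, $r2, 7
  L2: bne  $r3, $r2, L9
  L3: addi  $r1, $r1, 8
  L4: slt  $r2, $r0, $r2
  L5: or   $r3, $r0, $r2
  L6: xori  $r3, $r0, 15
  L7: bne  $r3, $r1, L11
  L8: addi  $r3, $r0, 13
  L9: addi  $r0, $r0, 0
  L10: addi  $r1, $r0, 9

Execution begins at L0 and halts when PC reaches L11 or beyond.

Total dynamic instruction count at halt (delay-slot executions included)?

6

  step pc=0: addi  $r3, $r1, 5  regs=(0,2,6,7)
  step pc=1: xori  $r3, $r2, 7  regs=(0,2,6,1)
  step pc=2: bne  $r3, $r2, L9  cond=T  regs=(0,2,6,1)
  step pc=3: addi  $r1, $r1, 8  regs=(0,10,6,1)
  step pc=9: addi  $r0, $r0, 0  regs=(0,10,6,1)
  step pc=10: addi  $r1, $r0, 9  regs=(0,9,6,1)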